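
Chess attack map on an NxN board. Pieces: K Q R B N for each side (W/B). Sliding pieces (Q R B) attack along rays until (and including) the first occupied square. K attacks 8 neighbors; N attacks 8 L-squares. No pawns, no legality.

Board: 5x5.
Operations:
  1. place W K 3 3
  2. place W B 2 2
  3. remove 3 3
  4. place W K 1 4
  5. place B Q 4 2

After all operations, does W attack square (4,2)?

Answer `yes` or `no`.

Answer: no

Derivation:
Op 1: place WK@(3,3)
Op 2: place WB@(2,2)
Op 3: remove (3,3)
Op 4: place WK@(1,4)
Op 5: place BQ@(4,2)
Per-piece attacks for W:
  WK@(1,4): attacks (1,3) (2,4) (0,4) (2,3) (0,3)
  WB@(2,2): attacks (3,3) (4,4) (3,1) (4,0) (1,3) (0,4) (1,1) (0,0)
W attacks (4,2): no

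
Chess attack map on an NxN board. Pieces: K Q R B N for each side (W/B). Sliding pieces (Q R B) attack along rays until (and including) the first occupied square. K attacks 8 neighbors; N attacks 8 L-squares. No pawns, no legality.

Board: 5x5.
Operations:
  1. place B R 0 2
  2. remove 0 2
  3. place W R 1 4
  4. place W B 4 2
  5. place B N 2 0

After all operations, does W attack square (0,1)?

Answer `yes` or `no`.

Op 1: place BR@(0,2)
Op 2: remove (0,2)
Op 3: place WR@(1,4)
Op 4: place WB@(4,2)
Op 5: place BN@(2,0)
Per-piece attacks for W:
  WR@(1,4): attacks (1,3) (1,2) (1,1) (1,0) (2,4) (3,4) (4,4) (0,4)
  WB@(4,2): attacks (3,3) (2,4) (3,1) (2,0) [ray(-1,-1) blocked at (2,0)]
W attacks (0,1): no

Answer: no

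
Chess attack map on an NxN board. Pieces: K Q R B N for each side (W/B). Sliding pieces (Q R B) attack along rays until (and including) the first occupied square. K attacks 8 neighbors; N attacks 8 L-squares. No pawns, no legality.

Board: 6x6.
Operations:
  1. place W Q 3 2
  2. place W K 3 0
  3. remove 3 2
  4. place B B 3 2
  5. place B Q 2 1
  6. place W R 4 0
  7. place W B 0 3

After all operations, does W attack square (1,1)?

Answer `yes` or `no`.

Answer: no

Derivation:
Op 1: place WQ@(3,2)
Op 2: place WK@(3,0)
Op 3: remove (3,2)
Op 4: place BB@(3,2)
Op 5: place BQ@(2,1)
Op 6: place WR@(4,0)
Op 7: place WB@(0,3)
Per-piece attacks for W:
  WB@(0,3): attacks (1,4) (2,5) (1,2) (2,1) [ray(1,-1) blocked at (2,1)]
  WK@(3,0): attacks (3,1) (4,0) (2,0) (4,1) (2,1)
  WR@(4,0): attacks (4,1) (4,2) (4,3) (4,4) (4,5) (5,0) (3,0) [ray(-1,0) blocked at (3,0)]
W attacks (1,1): no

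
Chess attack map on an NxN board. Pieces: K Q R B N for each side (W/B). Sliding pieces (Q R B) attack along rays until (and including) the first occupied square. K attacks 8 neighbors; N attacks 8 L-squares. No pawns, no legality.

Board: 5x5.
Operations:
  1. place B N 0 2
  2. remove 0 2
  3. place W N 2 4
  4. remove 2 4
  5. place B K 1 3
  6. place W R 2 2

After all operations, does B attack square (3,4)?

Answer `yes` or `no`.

Op 1: place BN@(0,2)
Op 2: remove (0,2)
Op 3: place WN@(2,4)
Op 4: remove (2,4)
Op 5: place BK@(1,3)
Op 6: place WR@(2,2)
Per-piece attacks for B:
  BK@(1,3): attacks (1,4) (1,2) (2,3) (0,3) (2,4) (2,2) (0,4) (0,2)
B attacks (3,4): no

Answer: no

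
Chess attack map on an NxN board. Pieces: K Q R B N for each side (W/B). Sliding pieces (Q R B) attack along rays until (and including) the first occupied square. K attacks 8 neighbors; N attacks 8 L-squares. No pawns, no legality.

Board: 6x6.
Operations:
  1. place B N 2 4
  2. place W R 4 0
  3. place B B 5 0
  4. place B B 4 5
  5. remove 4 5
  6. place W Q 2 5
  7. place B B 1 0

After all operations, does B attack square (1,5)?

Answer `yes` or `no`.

Answer: no

Derivation:
Op 1: place BN@(2,4)
Op 2: place WR@(4,0)
Op 3: place BB@(5,0)
Op 4: place BB@(4,5)
Op 5: remove (4,5)
Op 6: place WQ@(2,5)
Op 7: place BB@(1,0)
Per-piece attacks for B:
  BB@(1,0): attacks (2,1) (3,2) (4,3) (5,4) (0,1)
  BN@(2,4): attacks (4,5) (0,5) (3,2) (4,3) (1,2) (0,3)
  BB@(5,0): attacks (4,1) (3,2) (2,3) (1,4) (0,5)
B attacks (1,5): no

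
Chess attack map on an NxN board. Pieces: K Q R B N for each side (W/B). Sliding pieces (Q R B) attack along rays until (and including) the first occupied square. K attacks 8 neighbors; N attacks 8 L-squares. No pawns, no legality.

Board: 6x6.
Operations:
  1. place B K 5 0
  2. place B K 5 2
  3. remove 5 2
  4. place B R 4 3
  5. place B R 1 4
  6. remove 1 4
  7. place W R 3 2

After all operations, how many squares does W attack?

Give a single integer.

Op 1: place BK@(5,0)
Op 2: place BK@(5,2)
Op 3: remove (5,2)
Op 4: place BR@(4,3)
Op 5: place BR@(1,4)
Op 6: remove (1,4)
Op 7: place WR@(3,2)
Per-piece attacks for W:
  WR@(3,2): attacks (3,3) (3,4) (3,5) (3,1) (3,0) (4,2) (5,2) (2,2) (1,2) (0,2)
Union (10 distinct): (0,2) (1,2) (2,2) (3,0) (3,1) (3,3) (3,4) (3,5) (4,2) (5,2)

Answer: 10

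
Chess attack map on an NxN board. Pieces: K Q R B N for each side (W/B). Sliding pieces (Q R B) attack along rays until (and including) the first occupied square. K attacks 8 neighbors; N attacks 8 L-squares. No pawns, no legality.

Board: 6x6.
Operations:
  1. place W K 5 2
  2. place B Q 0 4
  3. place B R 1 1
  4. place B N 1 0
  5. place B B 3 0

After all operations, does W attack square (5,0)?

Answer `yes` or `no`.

Op 1: place WK@(5,2)
Op 2: place BQ@(0,4)
Op 3: place BR@(1,1)
Op 4: place BN@(1,0)
Op 5: place BB@(3,0)
Per-piece attacks for W:
  WK@(5,2): attacks (5,3) (5,1) (4,2) (4,3) (4,1)
W attacks (5,0): no

Answer: no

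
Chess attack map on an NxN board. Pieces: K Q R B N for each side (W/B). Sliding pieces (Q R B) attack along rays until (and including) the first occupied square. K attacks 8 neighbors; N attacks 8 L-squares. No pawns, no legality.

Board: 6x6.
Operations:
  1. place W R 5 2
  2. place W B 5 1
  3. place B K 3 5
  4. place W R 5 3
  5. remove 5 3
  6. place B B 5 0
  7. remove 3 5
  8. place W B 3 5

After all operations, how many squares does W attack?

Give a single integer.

Answer: 15

Derivation:
Op 1: place WR@(5,2)
Op 2: place WB@(5,1)
Op 3: place BK@(3,5)
Op 4: place WR@(5,3)
Op 5: remove (5,3)
Op 6: place BB@(5,0)
Op 7: remove (3,5)
Op 8: place WB@(3,5)
Per-piece attacks for W:
  WB@(3,5): attacks (4,4) (5,3) (2,4) (1,3) (0,2)
  WB@(5,1): attacks (4,2) (3,3) (2,4) (1,5) (4,0)
  WR@(5,2): attacks (5,3) (5,4) (5,5) (5,1) (4,2) (3,2) (2,2) (1,2) (0,2) [ray(0,-1) blocked at (5,1)]
Union (15 distinct): (0,2) (1,2) (1,3) (1,5) (2,2) (2,4) (3,2) (3,3) (4,0) (4,2) (4,4) (5,1) (5,3) (5,4) (5,5)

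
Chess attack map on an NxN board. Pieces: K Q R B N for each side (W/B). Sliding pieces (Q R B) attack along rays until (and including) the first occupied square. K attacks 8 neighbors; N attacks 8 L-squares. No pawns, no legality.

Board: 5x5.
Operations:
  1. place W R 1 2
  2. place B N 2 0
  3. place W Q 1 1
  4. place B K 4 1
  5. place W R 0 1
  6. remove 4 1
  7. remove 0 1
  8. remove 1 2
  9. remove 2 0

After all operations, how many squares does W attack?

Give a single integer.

Op 1: place WR@(1,2)
Op 2: place BN@(2,0)
Op 3: place WQ@(1,1)
Op 4: place BK@(4,1)
Op 5: place WR@(0,1)
Op 6: remove (4,1)
Op 7: remove (0,1)
Op 8: remove (1,2)
Op 9: remove (2,0)
Per-piece attacks for W:
  WQ@(1,1): attacks (1,2) (1,3) (1,4) (1,0) (2,1) (3,1) (4,1) (0,1) (2,2) (3,3) (4,4) (2,0) (0,2) (0,0)
Union (14 distinct): (0,0) (0,1) (0,2) (1,0) (1,2) (1,3) (1,4) (2,0) (2,1) (2,2) (3,1) (3,3) (4,1) (4,4)

Answer: 14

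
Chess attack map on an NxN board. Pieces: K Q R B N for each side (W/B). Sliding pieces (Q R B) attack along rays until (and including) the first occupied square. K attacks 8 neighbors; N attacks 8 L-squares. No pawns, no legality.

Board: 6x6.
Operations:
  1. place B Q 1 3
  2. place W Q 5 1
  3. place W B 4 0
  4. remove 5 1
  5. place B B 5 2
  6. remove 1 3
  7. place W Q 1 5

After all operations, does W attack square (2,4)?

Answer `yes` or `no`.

Answer: yes

Derivation:
Op 1: place BQ@(1,3)
Op 2: place WQ@(5,1)
Op 3: place WB@(4,0)
Op 4: remove (5,1)
Op 5: place BB@(5,2)
Op 6: remove (1,3)
Op 7: place WQ@(1,5)
Per-piece attacks for W:
  WQ@(1,5): attacks (1,4) (1,3) (1,2) (1,1) (1,0) (2,5) (3,5) (4,5) (5,5) (0,5) (2,4) (3,3) (4,2) (5,1) (0,4)
  WB@(4,0): attacks (5,1) (3,1) (2,2) (1,3) (0,4)
W attacks (2,4): yes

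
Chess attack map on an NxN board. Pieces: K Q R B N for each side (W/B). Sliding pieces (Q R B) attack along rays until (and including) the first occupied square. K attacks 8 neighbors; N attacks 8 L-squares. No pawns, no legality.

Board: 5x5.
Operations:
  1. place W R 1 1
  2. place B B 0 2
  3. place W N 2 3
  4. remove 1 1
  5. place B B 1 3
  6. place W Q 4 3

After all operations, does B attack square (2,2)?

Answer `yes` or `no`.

Answer: yes

Derivation:
Op 1: place WR@(1,1)
Op 2: place BB@(0,2)
Op 3: place WN@(2,3)
Op 4: remove (1,1)
Op 5: place BB@(1,3)
Op 6: place WQ@(4,3)
Per-piece attacks for B:
  BB@(0,2): attacks (1,3) (1,1) (2,0) [ray(1,1) blocked at (1,3)]
  BB@(1,3): attacks (2,4) (2,2) (3,1) (4,0) (0,4) (0,2) [ray(-1,-1) blocked at (0,2)]
B attacks (2,2): yes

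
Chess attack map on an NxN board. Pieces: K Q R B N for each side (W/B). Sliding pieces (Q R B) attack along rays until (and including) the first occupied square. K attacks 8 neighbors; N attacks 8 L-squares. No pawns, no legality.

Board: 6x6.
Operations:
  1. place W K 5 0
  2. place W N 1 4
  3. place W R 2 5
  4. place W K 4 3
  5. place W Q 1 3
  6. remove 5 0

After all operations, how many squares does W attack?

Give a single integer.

Op 1: place WK@(5,0)
Op 2: place WN@(1,4)
Op 3: place WR@(2,5)
Op 4: place WK@(4,3)
Op 5: place WQ@(1,3)
Op 6: remove (5,0)
Per-piece attacks for W:
  WQ@(1,3): attacks (1,4) (1,2) (1,1) (1,0) (2,3) (3,3) (4,3) (0,3) (2,4) (3,5) (2,2) (3,1) (4,0) (0,4) (0,2) [ray(0,1) blocked at (1,4); ray(1,0) blocked at (4,3)]
  WN@(1,4): attacks (3,5) (2,2) (3,3) (0,2)
  WR@(2,5): attacks (2,4) (2,3) (2,2) (2,1) (2,0) (3,5) (4,5) (5,5) (1,5) (0,5)
  WK@(4,3): attacks (4,4) (4,2) (5,3) (3,3) (5,4) (5,2) (3,4) (3,2)
Union (28 distinct): (0,2) (0,3) (0,4) (0,5) (1,0) (1,1) (1,2) (1,4) (1,5) (2,0) (2,1) (2,2) (2,3) (2,4) (3,1) (3,2) (3,3) (3,4) (3,5) (4,0) (4,2) (4,3) (4,4) (4,5) (5,2) (5,3) (5,4) (5,5)

Answer: 28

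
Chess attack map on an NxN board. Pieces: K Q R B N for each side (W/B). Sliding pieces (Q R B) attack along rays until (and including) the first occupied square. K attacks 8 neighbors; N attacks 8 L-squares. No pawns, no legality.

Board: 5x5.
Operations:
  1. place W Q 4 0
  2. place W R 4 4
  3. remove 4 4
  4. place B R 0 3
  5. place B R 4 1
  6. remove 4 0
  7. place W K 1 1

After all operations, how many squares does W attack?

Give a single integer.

Answer: 8

Derivation:
Op 1: place WQ@(4,0)
Op 2: place WR@(4,4)
Op 3: remove (4,4)
Op 4: place BR@(0,3)
Op 5: place BR@(4,1)
Op 6: remove (4,0)
Op 7: place WK@(1,1)
Per-piece attacks for W:
  WK@(1,1): attacks (1,2) (1,0) (2,1) (0,1) (2,2) (2,0) (0,2) (0,0)
Union (8 distinct): (0,0) (0,1) (0,2) (1,0) (1,2) (2,0) (2,1) (2,2)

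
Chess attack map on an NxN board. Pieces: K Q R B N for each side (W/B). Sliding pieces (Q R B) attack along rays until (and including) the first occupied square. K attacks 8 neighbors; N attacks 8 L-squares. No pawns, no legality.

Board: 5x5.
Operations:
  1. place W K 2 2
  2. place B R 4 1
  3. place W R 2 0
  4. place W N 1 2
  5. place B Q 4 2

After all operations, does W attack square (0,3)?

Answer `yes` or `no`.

Op 1: place WK@(2,2)
Op 2: place BR@(4,1)
Op 3: place WR@(2,0)
Op 4: place WN@(1,2)
Op 5: place BQ@(4,2)
Per-piece attacks for W:
  WN@(1,2): attacks (2,4) (3,3) (0,4) (2,0) (3,1) (0,0)
  WR@(2,0): attacks (2,1) (2,2) (3,0) (4,0) (1,0) (0,0) [ray(0,1) blocked at (2,2)]
  WK@(2,2): attacks (2,3) (2,1) (3,2) (1,2) (3,3) (3,1) (1,3) (1,1)
W attacks (0,3): no

Answer: no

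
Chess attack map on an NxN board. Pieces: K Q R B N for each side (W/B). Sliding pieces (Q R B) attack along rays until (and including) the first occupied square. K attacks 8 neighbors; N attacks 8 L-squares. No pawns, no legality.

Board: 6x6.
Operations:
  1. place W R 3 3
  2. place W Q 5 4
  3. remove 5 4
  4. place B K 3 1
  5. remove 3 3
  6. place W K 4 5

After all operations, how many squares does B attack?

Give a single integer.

Op 1: place WR@(3,3)
Op 2: place WQ@(5,4)
Op 3: remove (5,4)
Op 4: place BK@(3,1)
Op 5: remove (3,3)
Op 6: place WK@(4,5)
Per-piece attacks for B:
  BK@(3,1): attacks (3,2) (3,0) (4,1) (2,1) (4,2) (4,0) (2,2) (2,0)
Union (8 distinct): (2,0) (2,1) (2,2) (3,0) (3,2) (4,0) (4,1) (4,2)

Answer: 8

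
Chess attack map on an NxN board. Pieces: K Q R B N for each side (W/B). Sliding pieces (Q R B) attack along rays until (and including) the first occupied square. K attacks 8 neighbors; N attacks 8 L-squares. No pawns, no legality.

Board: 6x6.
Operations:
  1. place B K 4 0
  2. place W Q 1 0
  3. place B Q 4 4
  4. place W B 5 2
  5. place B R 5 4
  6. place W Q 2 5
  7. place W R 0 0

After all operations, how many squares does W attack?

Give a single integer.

Answer: 29

Derivation:
Op 1: place BK@(4,0)
Op 2: place WQ@(1,0)
Op 3: place BQ@(4,4)
Op 4: place WB@(5,2)
Op 5: place BR@(5,4)
Op 6: place WQ@(2,5)
Op 7: place WR@(0,0)
Per-piece attacks for W:
  WR@(0,0): attacks (0,1) (0,2) (0,3) (0,4) (0,5) (1,0) [ray(1,0) blocked at (1,0)]
  WQ@(1,0): attacks (1,1) (1,2) (1,3) (1,4) (1,5) (2,0) (3,0) (4,0) (0,0) (2,1) (3,2) (4,3) (5,4) (0,1) [ray(1,0) blocked at (4,0); ray(-1,0) blocked at (0,0); ray(1,1) blocked at (5,4)]
  WQ@(2,5): attacks (2,4) (2,3) (2,2) (2,1) (2,0) (3,5) (4,5) (5,5) (1,5) (0,5) (3,4) (4,3) (5,2) (1,4) (0,3) [ray(1,-1) blocked at (5,2)]
  WB@(5,2): attacks (4,3) (3,4) (2,5) (4,1) (3,0) [ray(-1,1) blocked at (2,5)]
Union (29 distinct): (0,0) (0,1) (0,2) (0,3) (0,4) (0,5) (1,0) (1,1) (1,2) (1,3) (1,4) (1,5) (2,0) (2,1) (2,2) (2,3) (2,4) (2,5) (3,0) (3,2) (3,4) (3,5) (4,0) (4,1) (4,3) (4,5) (5,2) (5,4) (5,5)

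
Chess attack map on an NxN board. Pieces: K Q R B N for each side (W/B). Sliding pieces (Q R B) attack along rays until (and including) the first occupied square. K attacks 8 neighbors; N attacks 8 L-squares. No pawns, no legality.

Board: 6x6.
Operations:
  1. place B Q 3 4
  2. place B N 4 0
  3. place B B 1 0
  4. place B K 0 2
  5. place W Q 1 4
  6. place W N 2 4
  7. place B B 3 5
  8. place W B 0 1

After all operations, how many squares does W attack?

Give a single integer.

Answer: 17

Derivation:
Op 1: place BQ@(3,4)
Op 2: place BN@(4,0)
Op 3: place BB@(1,0)
Op 4: place BK@(0,2)
Op 5: place WQ@(1,4)
Op 6: place WN@(2,4)
Op 7: place BB@(3,5)
Op 8: place WB@(0,1)
Per-piece attacks for W:
  WB@(0,1): attacks (1,2) (2,3) (3,4) (1,0) [ray(1,1) blocked at (3,4); ray(1,-1) blocked at (1,0)]
  WQ@(1,4): attacks (1,5) (1,3) (1,2) (1,1) (1,0) (2,4) (0,4) (2,5) (2,3) (3,2) (4,1) (5,0) (0,5) (0,3) [ray(0,-1) blocked at (1,0); ray(1,0) blocked at (2,4)]
  WN@(2,4): attacks (4,5) (0,5) (3,2) (4,3) (1,2) (0,3)
Union (17 distinct): (0,3) (0,4) (0,5) (1,0) (1,1) (1,2) (1,3) (1,5) (2,3) (2,4) (2,5) (3,2) (3,4) (4,1) (4,3) (4,5) (5,0)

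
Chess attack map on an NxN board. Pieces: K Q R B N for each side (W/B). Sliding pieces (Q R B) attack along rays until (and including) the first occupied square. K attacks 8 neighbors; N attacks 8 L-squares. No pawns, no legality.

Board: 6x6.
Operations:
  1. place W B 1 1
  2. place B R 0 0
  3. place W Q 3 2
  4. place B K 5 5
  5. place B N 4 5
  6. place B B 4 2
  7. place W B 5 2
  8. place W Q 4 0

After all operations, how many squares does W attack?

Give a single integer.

Op 1: place WB@(1,1)
Op 2: place BR@(0,0)
Op 3: place WQ@(3,2)
Op 4: place BK@(5,5)
Op 5: place BN@(4,5)
Op 6: place BB@(4,2)
Op 7: place WB@(5,2)
Op 8: place WQ@(4,0)
Per-piece attacks for W:
  WB@(1,1): attacks (2,2) (3,3) (4,4) (5,5) (2,0) (0,2) (0,0) [ray(1,1) blocked at (5,5); ray(-1,-1) blocked at (0,0)]
  WQ@(3,2): attacks (3,3) (3,4) (3,5) (3,1) (3,0) (4,2) (2,2) (1,2) (0,2) (4,3) (5,4) (4,1) (5,0) (2,3) (1,4) (0,5) (2,1) (1,0) [ray(1,0) blocked at (4,2)]
  WQ@(4,0): attacks (4,1) (4,2) (5,0) (3,0) (2,0) (1,0) (0,0) (5,1) (3,1) (2,2) (1,3) (0,4) [ray(0,1) blocked at (4,2); ray(-1,0) blocked at (0,0)]
  WB@(5,2): attacks (4,3) (3,4) (2,5) (4,1) (3,0)
Union (26 distinct): (0,0) (0,2) (0,4) (0,5) (1,0) (1,2) (1,3) (1,4) (2,0) (2,1) (2,2) (2,3) (2,5) (3,0) (3,1) (3,3) (3,4) (3,5) (4,1) (4,2) (4,3) (4,4) (5,0) (5,1) (5,4) (5,5)

Answer: 26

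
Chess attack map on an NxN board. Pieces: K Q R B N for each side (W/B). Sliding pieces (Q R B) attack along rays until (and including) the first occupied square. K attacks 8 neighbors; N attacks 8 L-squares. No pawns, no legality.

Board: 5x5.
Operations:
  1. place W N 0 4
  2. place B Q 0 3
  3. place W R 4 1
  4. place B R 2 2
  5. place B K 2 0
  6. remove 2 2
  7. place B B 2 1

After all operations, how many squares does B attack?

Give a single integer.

Op 1: place WN@(0,4)
Op 2: place BQ@(0,3)
Op 3: place WR@(4,1)
Op 4: place BR@(2,2)
Op 5: place BK@(2,0)
Op 6: remove (2,2)
Op 7: place BB@(2,1)
Per-piece attacks for B:
  BQ@(0,3): attacks (0,4) (0,2) (0,1) (0,0) (1,3) (2,3) (3,3) (4,3) (1,4) (1,2) (2,1) [ray(0,1) blocked at (0,4); ray(1,-1) blocked at (2,1)]
  BK@(2,0): attacks (2,1) (3,0) (1,0) (3,1) (1,1)
  BB@(2,1): attacks (3,2) (4,3) (3,0) (1,2) (0,3) (1,0) [ray(-1,1) blocked at (0,3)]
Union (17 distinct): (0,0) (0,1) (0,2) (0,3) (0,4) (1,0) (1,1) (1,2) (1,3) (1,4) (2,1) (2,3) (3,0) (3,1) (3,2) (3,3) (4,3)

Answer: 17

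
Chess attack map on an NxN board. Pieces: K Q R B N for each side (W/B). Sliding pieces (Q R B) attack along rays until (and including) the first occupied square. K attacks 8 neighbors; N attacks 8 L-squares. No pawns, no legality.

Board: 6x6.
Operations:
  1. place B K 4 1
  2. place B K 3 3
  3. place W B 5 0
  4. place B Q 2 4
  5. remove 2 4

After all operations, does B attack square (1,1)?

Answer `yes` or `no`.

Answer: no

Derivation:
Op 1: place BK@(4,1)
Op 2: place BK@(3,3)
Op 3: place WB@(5,0)
Op 4: place BQ@(2,4)
Op 5: remove (2,4)
Per-piece attacks for B:
  BK@(3,3): attacks (3,4) (3,2) (4,3) (2,3) (4,4) (4,2) (2,4) (2,2)
  BK@(4,1): attacks (4,2) (4,0) (5,1) (3,1) (5,2) (5,0) (3,2) (3,0)
B attacks (1,1): no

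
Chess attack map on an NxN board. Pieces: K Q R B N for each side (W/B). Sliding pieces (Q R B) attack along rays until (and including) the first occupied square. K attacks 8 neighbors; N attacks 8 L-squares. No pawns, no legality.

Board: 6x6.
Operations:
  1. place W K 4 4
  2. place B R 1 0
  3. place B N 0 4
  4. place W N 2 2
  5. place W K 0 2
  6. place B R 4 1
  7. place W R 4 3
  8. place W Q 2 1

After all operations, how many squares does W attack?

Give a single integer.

Answer: 24

Derivation:
Op 1: place WK@(4,4)
Op 2: place BR@(1,0)
Op 3: place BN@(0,4)
Op 4: place WN@(2,2)
Op 5: place WK@(0,2)
Op 6: place BR@(4,1)
Op 7: place WR@(4,3)
Op 8: place WQ@(2,1)
Per-piece attacks for W:
  WK@(0,2): attacks (0,3) (0,1) (1,2) (1,3) (1,1)
  WQ@(2,1): attacks (2,2) (2,0) (3,1) (4,1) (1,1) (0,1) (3,2) (4,3) (3,0) (1,2) (0,3) (1,0) [ray(0,1) blocked at (2,2); ray(1,0) blocked at (4,1); ray(1,1) blocked at (4,3); ray(-1,-1) blocked at (1,0)]
  WN@(2,2): attacks (3,4) (4,3) (1,4) (0,3) (3,0) (4,1) (1,0) (0,1)
  WR@(4,3): attacks (4,4) (4,2) (4,1) (5,3) (3,3) (2,3) (1,3) (0,3) [ray(0,1) blocked at (4,4); ray(0,-1) blocked at (4,1)]
  WK@(4,4): attacks (4,5) (4,3) (5,4) (3,4) (5,5) (5,3) (3,5) (3,3)
Union (24 distinct): (0,1) (0,3) (1,0) (1,1) (1,2) (1,3) (1,4) (2,0) (2,2) (2,3) (3,0) (3,1) (3,2) (3,3) (3,4) (3,5) (4,1) (4,2) (4,3) (4,4) (4,5) (5,3) (5,4) (5,5)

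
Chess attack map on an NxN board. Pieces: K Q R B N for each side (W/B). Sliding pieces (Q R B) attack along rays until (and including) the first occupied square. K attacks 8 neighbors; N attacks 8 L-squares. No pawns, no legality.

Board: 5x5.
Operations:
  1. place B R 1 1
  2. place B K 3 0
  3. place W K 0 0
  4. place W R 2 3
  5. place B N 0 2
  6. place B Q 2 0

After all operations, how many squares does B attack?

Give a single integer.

Answer: 16

Derivation:
Op 1: place BR@(1,1)
Op 2: place BK@(3,0)
Op 3: place WK@(0,0)
Op 4: place WR@(2,3)
Op 5: place BN@(0,2)
Op 6: place BQ@(2,0)
Per-piece attacks for B:
  BN@(0,2): attacks (1,4) (2,3) (1,0) (2,1)
  BR@(1,1): attacks (1,2) (1,3) (1,4) (1,0) (2,1) (3,1) (4,1) (0,1)
  BQ@(2,0): attacks (2,1) (2,2) (2,3) (3,0) (1,0) (0,0) (3,1) (4,2) (1,1) [ray(0,1) blocked at (2,3); ray(1,0) blocked at (3,0); ray(-1,0) blocked at (0,0); ray(-1,1) blocked at (1,1)]
  BK@(3,0): attacks (3,1) (4,0) (2,0) (4,1) (2,1)
Union (16 distinct): (0,0) (0,1) (1,0) (1,1) (1,2) (1,3) (1,4) (2,0) (2,1) (2,2) (2,3) (3,0) (3,1) (4,0) (4,1) (4,2)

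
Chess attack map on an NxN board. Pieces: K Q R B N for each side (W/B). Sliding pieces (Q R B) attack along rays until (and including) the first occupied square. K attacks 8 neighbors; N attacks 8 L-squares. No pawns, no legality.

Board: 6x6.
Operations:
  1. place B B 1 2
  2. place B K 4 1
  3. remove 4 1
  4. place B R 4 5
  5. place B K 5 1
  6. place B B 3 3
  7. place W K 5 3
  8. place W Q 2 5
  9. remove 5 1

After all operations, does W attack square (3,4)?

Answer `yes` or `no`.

Answer: yes

Derivation:
Op 1: place BB@(1,2)
Op 2: place BK@(4,1)
Op 3: remove (4,1)
Op 4: place BR@(4,5)
Op 5: place BK@(5,1)
Op 6: place BB@(3,3)
Op 7: place WK@(5,3)
Op 8: place WQ@(2,5)
Op 9: remove (5,1)
Per-piece attacks for W:
  WQ@(2,5): attacks (2,4) (2,3) (2,2) (2,1) (2,0) (3,5) (4,5) (1,5) (0,5) (3,4) (4,3) (5,2) (1,4) (0,3) [ray(1,0) blocked at (4,5)]
  WK@(5,3): attacks (5,4) (5,2) (4,3) (4,4) (4,2)
W attacks (3,4): yes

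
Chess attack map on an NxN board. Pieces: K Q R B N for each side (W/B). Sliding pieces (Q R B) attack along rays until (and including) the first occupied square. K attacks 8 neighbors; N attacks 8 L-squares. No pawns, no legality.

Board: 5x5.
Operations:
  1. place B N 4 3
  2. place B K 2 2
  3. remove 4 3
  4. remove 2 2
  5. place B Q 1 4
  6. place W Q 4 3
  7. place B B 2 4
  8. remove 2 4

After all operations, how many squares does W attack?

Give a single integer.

Op 1: place BN@(4,3)
Op 2: place BK@(2,2)
Op 3: remove (4,3)
Op 4: remove (2,2)
Op 5: place BQ@(1,4)
Op 6: place WQ@(4,3)
Op 7: place BB@(2,4)
Op 8: remove (2,4)
Per-piece attacks for W:
  WQ@(4,3): attacks (4,4) (4,2) (4,1) (4,0) (3,3) (2,3) (1,3) (0,3) (3,4) (3,2) (2,1) (1,0)
Union (12 distinct): (0,3) (1,0) (1,3) (2,1) (2,3) (3,2) (3,3) (3,4) (4,0) (4,1) (4,2) (4,4)

Answer: 12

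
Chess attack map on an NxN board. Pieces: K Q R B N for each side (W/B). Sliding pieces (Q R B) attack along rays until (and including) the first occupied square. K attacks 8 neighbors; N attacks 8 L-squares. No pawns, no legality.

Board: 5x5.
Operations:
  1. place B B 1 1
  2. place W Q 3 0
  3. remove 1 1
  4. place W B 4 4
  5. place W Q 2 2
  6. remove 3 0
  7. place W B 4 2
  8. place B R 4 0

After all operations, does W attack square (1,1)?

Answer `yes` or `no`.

Answer: yes

Derivation:
Op 1: place BB@(1,1)
Op 2: place WQ@(3,0)
Op 3: remove (1,1)
Op 4: place WB@(4,4)
Op 5: place WQ@(2,2)
Op 6: remove (3,0)
Op 7: place WB@(4,2)
Op 8: place BR@(4,0)
Per-piece attacks for W:
  WQ@(2,2): attacks (2,3) (2,4) (2,1) (2,0) (3,2) (4,2) (1,2) (0,2) (3,3) (4,4) (3,1) (4,0) (1,3) (0,4) (1,1) (0,0) [ray(1,0) blocked at (4,2); ray(1,1) blocked at (4,4); ray(1,-1) blocked at (4,0)]
  WB@(4,2): attacks (3,3) (2,4) (3,1) (2,0)
  WB@(4,4): attacks (3,3) (2,2) [ray(-1,-1) blocked at (2,2)]
W attacks (1,1): yes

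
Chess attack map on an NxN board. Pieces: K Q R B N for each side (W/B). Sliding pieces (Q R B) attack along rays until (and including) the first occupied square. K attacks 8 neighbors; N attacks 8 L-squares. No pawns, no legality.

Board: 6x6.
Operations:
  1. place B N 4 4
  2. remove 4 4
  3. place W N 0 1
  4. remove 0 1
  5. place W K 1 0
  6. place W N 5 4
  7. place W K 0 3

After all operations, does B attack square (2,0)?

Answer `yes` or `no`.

Answer: no

Derivation:
Op 1: place BN@(4,4)
Op 2: remove (4,4)
Op 3: place WN@(0,1)
Op 4: remove (0,1)
Op 5: place WK@(1,0)
Op 6: place WN@(5,4)
Op 7: place WK@(0,3)
Per-piece attacks for B:
B attacks (2,0): no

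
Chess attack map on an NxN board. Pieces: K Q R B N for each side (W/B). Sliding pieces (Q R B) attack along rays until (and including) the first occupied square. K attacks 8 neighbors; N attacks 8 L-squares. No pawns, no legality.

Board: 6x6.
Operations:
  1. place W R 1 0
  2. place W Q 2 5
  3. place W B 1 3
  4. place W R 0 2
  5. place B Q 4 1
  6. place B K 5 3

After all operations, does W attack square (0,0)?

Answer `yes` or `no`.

Answer: yes

Derivation:
Op 1: place WR@(1,0)
Op 2: place WQ@(2,5)
Op 3: place WB@(1,3)
Op 4: place WR@(0,2)
Op 5: place BQ@(4,1)
Op 6: place BK@(5,3)
Per-piece attacks for W:
  WR@(0,2): attacks (0,3) (0,4) (0,5) (0,1) (0,0) (1,2) (2,2) (3,2) (4,2) (5,2)
  WR@(1,0): attacks (1,1) (1,2) (1,3) (2,0) (3,0) (4,0) (5,0) (0,0) [ray(0,1) blocked at (1,3)]
  WB@(1,3): attacks (2,4) (3,5) (2,2) (3,1) (4,0) (0,4) (0,2) [ray(-1,-1) blocked at (0,2)]
  WQ@(2,5): attacks (2,4) (2,3) (2,2) (2,1) (2,0) (3,5) (4,5) (5,5) (1,5) (0,5) (3,4) (4,3) (5,2) (1,4) (0,3)
W attacks (0,0): yes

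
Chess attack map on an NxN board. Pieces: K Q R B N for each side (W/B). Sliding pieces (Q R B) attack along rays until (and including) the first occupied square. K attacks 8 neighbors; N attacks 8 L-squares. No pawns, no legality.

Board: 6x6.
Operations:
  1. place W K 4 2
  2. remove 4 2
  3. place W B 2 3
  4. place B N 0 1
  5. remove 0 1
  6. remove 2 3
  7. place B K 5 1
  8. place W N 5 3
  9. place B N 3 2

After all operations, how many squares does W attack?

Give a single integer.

Answer: 4

Derivation:
Op 1: place WK@(4,2)
Op 2: remove (4,2)
Op 3: place WB@(2,3)
Op 4: place BN@(0,1)
Op 5: remove (0,1)
Op 6: remove (2,3)
Op 7: place BK@(5,1)
Op 8: place WN@(5,3)
Op 9: place BN@(3,2)
Per-piece attacks for W:
  WN@(5,3): attacks (4,5) (3,4) (4,1) (3,2)
Union (4 distinct): (3,2) (3,4) (4,1) (4,5)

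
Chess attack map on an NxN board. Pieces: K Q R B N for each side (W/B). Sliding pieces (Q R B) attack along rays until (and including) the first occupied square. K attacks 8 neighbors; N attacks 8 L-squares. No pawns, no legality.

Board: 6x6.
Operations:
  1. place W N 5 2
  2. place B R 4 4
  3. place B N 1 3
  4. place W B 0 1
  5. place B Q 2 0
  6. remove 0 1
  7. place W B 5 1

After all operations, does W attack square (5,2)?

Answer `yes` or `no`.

Answer: no

Derivation:
Op 1: place WN@(5,2)
Op 2: place BR@(4,4)
Op 3: place BN@(1,3)
Op 4: place WB@(0,1)
Op 5: place BQ@(2,0)
Op 6: remove (0,1)
Op 7: place WB@(5,1)
Per-piece attacks for W:
  WB@(5,1): attacks (4,2) (3,3) (2,4) (1,5) (4,0)
  WN@(5,2): attacks (4,4) (3,3) (4,0) (3,1)
W attacks (5,2): no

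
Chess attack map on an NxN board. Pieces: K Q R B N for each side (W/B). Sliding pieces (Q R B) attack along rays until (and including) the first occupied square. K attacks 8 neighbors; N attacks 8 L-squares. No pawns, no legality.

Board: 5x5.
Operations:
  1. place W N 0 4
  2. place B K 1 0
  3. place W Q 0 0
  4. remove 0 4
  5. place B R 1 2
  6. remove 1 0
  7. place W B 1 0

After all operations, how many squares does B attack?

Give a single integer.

Answer: 8

Derivation:
Op 1: place WN@(0,4)
Op 2: place BK@(1,0)
Op 3: place WQ@(0,0)
Op 4: remove (0,4)
Op 5: place BR@(1,2)
Op 6: remove (1,0)
Op 7: place WB@(1,0)
Per-piece attacks for B:
  BR@(1,2): attacks (1,3) (1,4) (1,1) (1,0) (2,2) (3,2) (4,2) (0,2) [ray(0,-1) blocked at (1,0)]
Union (8 distinct): (0,2) (1,0) (1,1) (1,3) (1,4) (2,2) (3,2) (4,2)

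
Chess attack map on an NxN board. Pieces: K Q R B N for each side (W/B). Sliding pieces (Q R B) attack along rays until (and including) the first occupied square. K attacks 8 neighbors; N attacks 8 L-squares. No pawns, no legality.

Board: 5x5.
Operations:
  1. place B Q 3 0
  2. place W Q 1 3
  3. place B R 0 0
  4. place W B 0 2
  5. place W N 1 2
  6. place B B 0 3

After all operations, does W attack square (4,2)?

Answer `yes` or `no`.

Op 1: place BQ@(3,0)
Op 2: place WQ@(1,3)
Op 3: place BR@(0,0)
Op 4: place WB@(0,2)
Op 5: place WN@(1,2)
Op 6: place BB@(0,3)
Per-piece attacks for W:
  WB@(0,2): attacks (1,3) (1,1) (2,0) [ray(1,1) blocked at (1,3)]
  WN@(1,2): attacks (2,4) (3,3) (0,4) (2,0) (3,1) (0,0)
  WQ@(1,3): attacks (1,4) (1,2) (2,3) (3,3) (4,3) (0,3) (2,4) (2,2) (3,1) (4,0) (0,4) (0,2) [ray(0,-1) blocked at (1,2); ray(-1,0) blocked at (0,3); ray(-1,-1) blocked at (0,2)]
W attacks (4,2): no

Answer: no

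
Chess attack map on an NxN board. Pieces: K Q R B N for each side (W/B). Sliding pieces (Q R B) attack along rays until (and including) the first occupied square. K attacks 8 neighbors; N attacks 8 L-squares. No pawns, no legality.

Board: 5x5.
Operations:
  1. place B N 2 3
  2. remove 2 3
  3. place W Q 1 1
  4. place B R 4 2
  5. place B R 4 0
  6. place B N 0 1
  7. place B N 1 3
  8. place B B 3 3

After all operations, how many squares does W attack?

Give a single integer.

Op 1: place BN@(2,3)
Op 2: remove (2,3)
Op 3: place WQ@(1,1)
Op 4: place BR@(4,2)
Op 5: place BR@(4,0)
Op 6: place BN@(0,1)
Op 7: place BN@(1,3)
Op 8: place BB@(3,3)
Per-piece attacks for W:
  WQ@(1,1): attacks (1,2) (1,3) (1,0) (2,1) (3,1) (4,1) (0,1) (2,2) (3,3) (2,0) (0,2) (0,0) [ray(0,1) blocked at (1,3); ray(-1,0) blocked at (0,1); ray(1,1) blocked at (3,3)]
Union (12 distinct): (0,0) (0,1) (0,2) (1,0) (1,2) (1,3) (2,0) (2,1) (2,2) (3,1) (3,3) (4,1)

Answer: 12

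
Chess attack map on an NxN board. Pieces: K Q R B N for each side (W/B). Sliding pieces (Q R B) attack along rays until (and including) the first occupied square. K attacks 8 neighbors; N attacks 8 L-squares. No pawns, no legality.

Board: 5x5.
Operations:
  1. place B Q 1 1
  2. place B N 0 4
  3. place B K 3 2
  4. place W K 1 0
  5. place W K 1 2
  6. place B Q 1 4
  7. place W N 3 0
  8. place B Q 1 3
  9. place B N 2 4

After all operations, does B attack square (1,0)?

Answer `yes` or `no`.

Answer: yes

Derivation:
Op 1: place BQ@(1,1)
Op 2: place BN@(0,4)
Op 3: place BK@(3,2)
Op 4: place WK@(1,0)
Op 5: place WK@(1,2)
Op 6: place BQ@(1,4)
Op 7: place WN@(3,0)
Op 8: place BQ@(1,3)
Op 9: place BN@(2,4)
Per-piece attacks for B:
  BN@(0,4): attacks (1,2) (2,3)
  BQ@(1,1): attacks (1,2) (1,0) (2,1) (3,1) (4,1) (0,1) (2,2) (3,3) (4,4) (2,0) (0,2) (0,0) [ray(0,1) blocked at (1,2); ray(0,-1) blocked at (1,0)]
  BQ@(1,3): attacks (1,4) (1,2) (2,3) (3,3) (4,3) (0,3) (2,4) (2,2) (3,1) (4,0) (0,4) (0,2) [ray(0,1) blocked at (1,4); ray(0,-1) blocked at (1,2); ray(1,1) blocked at (2,4); ray(-1,1) blocked at (0,4)]
  BQ@(1,4): attacks (1,3) (2,4) (0,4) (2,3) (3,2) (0,3) [ray(0,-1) blocked at (1,3); ray(1,0) blocked at (2,4); ray(-1,0) blocked at (0,4); ray(1,-1) blocked at (3,2)]
  BN@(2,4): attacks (3,2) (4,3) (1,2) (0,3)
  BK@(3,2): attacks (3,3) (3,1) (4,2) (2,2) (4,3) (4,1) (2,3) (2,1)
B attacks (1,0): yes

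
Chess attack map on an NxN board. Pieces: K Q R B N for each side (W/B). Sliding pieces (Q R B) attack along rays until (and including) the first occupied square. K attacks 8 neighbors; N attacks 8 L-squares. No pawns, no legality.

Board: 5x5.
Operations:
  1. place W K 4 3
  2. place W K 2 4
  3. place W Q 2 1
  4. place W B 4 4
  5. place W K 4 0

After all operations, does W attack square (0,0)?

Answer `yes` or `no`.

Answer: yes

Derivation:
Op 1: place WK@(4,3)
Op 2: place WK@(2,4)
Op 3: place WQ@(2,1)
Op 4: place WB@(4,4)
Op 5: place WK@(4,0)
Per-piece attacks for W:
  WQ@(2,1): attacks (2,2) (2,3) (2,4) (2,0) (3,1) (4,1) (1,1) (0,1) (3,2) (4,3) (3,0) (1,2) (0,3) (1,0) [ray(0,1) blocked at (2,4); ray(1,1) blocked at (4,3)]
  WK@(2,4): attacks (2,3) (3,4) (1,4) (3,3) (1,3)
  WK@(4,0): attacks (4,1) (3,0) (3,1)
  WK@(4,3): attacks (4,4) (4,2) (3,3) (3,4) (3,2)
  WB@(4,4): attacks (3,3) (2,2) (1,1) (0,0)
W attacks (0,0): yes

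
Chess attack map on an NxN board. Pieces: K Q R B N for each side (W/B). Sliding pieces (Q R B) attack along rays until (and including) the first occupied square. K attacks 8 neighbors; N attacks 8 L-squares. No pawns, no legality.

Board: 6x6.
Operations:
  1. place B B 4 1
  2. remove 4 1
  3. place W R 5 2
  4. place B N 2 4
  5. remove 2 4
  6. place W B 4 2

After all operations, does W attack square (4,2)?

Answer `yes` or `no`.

Op 1: place BB@(4,1)
Op 2: remove (4,1)
Op 3: place WR@(5,2)
Op 4: place BN@(2,4)
Op 5: remove (2,4)
Op 6: place WB@(4,2)
Per-piece attacks for W:
  WB@(4,2): attacks (5,3) (5,1) (3,3) (2,4) (1,5) (3,1) (2,0)
  WR@(5,2): attacks (5,3) (5,4) (5,5) (5,1) (5,0) (4,2) [ray(-1,0) blocked at (4,2)]
W attacks (4,2): yes

Answer: yes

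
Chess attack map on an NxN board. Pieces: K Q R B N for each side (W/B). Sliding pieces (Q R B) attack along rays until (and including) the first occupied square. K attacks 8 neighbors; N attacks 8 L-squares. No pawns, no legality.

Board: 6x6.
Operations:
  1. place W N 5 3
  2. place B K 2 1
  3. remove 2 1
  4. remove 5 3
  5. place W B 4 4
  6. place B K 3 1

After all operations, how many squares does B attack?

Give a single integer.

Op 1: place WN@(5,3)
Op 2: place BK@(2,1)
Op 3: remove (2,1)
Op 4: remove (5,3)
Op 5: place WB@(4,4)
Op 6: place BK@(3,1)
Per-piece attacks for B:
  BK@(3,1): attacks (3,2) (3,0) (4,1) (2,1) (4,2) (4,0) (2,2) (2,0)
Union (8 distinct): (2,0) (2,1) (2,2) (3,0) (3,2) (4,0) (4,1) (4,2)

Answer: 8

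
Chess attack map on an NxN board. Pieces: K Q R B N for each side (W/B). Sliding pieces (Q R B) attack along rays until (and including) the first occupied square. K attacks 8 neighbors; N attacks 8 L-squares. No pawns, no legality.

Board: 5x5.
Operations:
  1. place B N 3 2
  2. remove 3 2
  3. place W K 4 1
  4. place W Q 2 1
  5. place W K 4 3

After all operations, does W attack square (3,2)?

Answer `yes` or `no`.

Op 1: place BN@(3,2)
Op 2: remove (3,2)
Op 3: place WK@(4,1)
Op 4: place WQ@(2,1)
Op 5: place WK@(4,3)
Per-piece attacks for W:
  WQ@(2,1): attacks (2,2) (2,3) (2,4) (2,0) (3,1) (4,1) (1,1) (0,1) (3,2) (4,3) (3,0) (1,2) (0,3) (1,0) [ray(1,0) blocked at (4,1); ray(1,1) blocked at (4,3)]
  WK@(4,1): attacks (4,2) (4,0) (3,1) (3,2) (3,0)
  WK@(4,3): attacks (4,4) (4,2) (3,3) (3,4) (3,2)
W attacks (3,2): yes

Answer: yes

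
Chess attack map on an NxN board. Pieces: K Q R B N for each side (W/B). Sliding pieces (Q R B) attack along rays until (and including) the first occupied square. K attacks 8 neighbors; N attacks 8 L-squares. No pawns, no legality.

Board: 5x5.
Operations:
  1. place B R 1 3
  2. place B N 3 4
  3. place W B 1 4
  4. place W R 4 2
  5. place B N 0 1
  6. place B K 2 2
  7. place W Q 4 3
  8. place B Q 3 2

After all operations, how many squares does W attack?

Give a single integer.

Op 1: place BR@(1,3)
Op 2: place BN@(3,4)
Op 3: place WB@(1,4)
Op 4: place WR@(4,2)
Op 5: place BN@(0,1)
Op 6: place BK@(2,2)
Op 7: place WQ@(4,3)
Op 8: place BQ@(3,2)
Per-piece attacks for W:
  WB@(1,4): attacks (2,3) (3,2) (0,3) [ray(1,-1) blocked at (3,2)]
  WR@(4,2): attacks (4,3) (4,1) (4,0) (3,2) [ray(0,1) blocked at (4,3); ray(-1,0) blocked at (3,2)]
  WQ@(4,3): attacks (4,4) (4,2) (3,3) (2,3) (1,3) (3,4) (3,2) [ray(0,-1) blocked at (4,2); ray(-1,0) blocked at (1,3); ray(-1,1) blocked at (3,4); ray(-1,-1) blocked at (3,2)]
Union (11 distinct): (0,3) (1,3) (2,3) (3,2) (3,3) (3,4) (4,0) (4,1) (4,2) (4,3) (4,4)

Answer: 11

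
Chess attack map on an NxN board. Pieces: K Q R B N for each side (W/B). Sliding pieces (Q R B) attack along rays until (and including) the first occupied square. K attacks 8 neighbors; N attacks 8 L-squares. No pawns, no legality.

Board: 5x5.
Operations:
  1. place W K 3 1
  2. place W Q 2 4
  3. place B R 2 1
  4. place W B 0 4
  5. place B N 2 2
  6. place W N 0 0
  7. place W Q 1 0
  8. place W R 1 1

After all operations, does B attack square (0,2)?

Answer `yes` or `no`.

Answer: no

Derivation:
Op 1: place WK@(3,1)
Op 2: place WQ@(2,4)
Op 3: place BR@(2,1)
Op 4: place WB@(0,4)
Op 5: place BN@(2,2)
Op 6: place WN@(0,0)
Op 7: place WQ@(1,0)
Op 8: place WR@(1,1)
Per-piece attacks for B:
  BR@(2,1): attacks (2,2) (2,0) (3,1) (1,1) [ray(0,1) blocked at (2,2); ray(1,0) blocked at (3,1); ray(-1,0) blocked at (1,1)]
  BN@(2,2): attacks (3,4) (4,3) (1,4) (0,3) (3,0) (4,1) (1,0) (0,1)
B attacks (0,2): no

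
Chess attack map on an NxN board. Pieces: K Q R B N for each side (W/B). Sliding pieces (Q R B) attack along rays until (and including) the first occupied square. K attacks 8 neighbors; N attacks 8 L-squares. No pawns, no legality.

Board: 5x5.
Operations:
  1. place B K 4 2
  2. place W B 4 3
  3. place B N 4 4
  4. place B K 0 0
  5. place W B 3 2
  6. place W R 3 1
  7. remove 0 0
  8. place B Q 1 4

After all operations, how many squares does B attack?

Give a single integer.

Op 1: place BK@(4,2)
Op 2: place WB@(4,3)
Op 3: place BN@(4,4)
Op 4: place BK@(0,0)
Op 5: place WB@(3,2)
Op 6: place WR@(3,1)
Op 7: remove (0,0)
Op 8: place BQ@(1,4)
Per-piece attacks for B:
  BQ@(1,4): attacks (1,3) (1,2) (1,1) (1,0) (2,4) (3,4) (4,4) (0,4) (2,3) (3,2) (0,3) [ray(1,0) blocked at (4,4); ray(1,-1) blocked at (3,2)]
  BK@(4,2): attacks (4,3) (4,1) (3,2) (3,3) (3,1)
  BN@(4,4): attacks (3,2) (2,3)
Union (15 distinct): (0,3) (0,4) (1,0) (1,1) (1,2) (1,3) (2,3) (2,4) (3,1) (3,2) (3,3) (3,4) (4,1) (4,3) (4,4)

Answer: 15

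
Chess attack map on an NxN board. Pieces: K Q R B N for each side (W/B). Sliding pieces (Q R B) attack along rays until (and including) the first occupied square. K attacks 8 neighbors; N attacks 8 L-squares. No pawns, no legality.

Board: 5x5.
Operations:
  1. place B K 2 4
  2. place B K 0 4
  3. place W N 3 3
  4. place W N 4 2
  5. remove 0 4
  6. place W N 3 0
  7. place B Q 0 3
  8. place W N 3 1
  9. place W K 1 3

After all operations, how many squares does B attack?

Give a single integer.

Op 1: place BK@(2,4)
Op 2: place BK@(0,4)
Op 3: place WN@(3,3)
Op 4: place WN@(4,2)
Op 5: remove (0,4)
Op 6: place WN@(3,0)
Op 7: place BQ@(0,3)
Op 8: place WN@(3,1)
Op 9: place WK@(1,3)
Per-piece attacks for B:
  BQ@(0,3): attacks (0,4) (0,2) (0,1) (0,0) (1,3) (1,4) (1,2) (2,1) (3,0) [ray(1,0) blocked at (1,3); ray(1,-1) blocked at (3,0)]
  BK@(2,4): attacks (2,3) (3,4) (1,4) (3,3) (1,3)
Union (12 distinct): (0,0) (0,1) (0,2) (0,4) (1,2) (1,3) (1,4) (2,1) (2,3) (3,0) (3,3) (3,4)

Answer: 12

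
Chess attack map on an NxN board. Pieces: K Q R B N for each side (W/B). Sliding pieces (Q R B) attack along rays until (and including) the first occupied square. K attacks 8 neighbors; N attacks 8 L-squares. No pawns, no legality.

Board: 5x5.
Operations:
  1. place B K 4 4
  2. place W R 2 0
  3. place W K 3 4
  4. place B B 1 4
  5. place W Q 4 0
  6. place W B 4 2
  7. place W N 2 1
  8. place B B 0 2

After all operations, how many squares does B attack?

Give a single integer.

Answer: 11

Derivation:
Op 1: place BK@(4,4)
Op 2: place WR@(2,0)
Op 3: place WK@(3,4)
Op 4: place BB@(1,4)
Op 5: place WQ@(4,0)
Op 6: place WB@(4,2)
Op 7: place WN@(2,1)
Op 8: place BB@(0,2)
Per-piece attacks for B:
  BB@(0,2): attacks (1,3) (2,4) (1,1) (2,0) [ray(1,-1) blocked at (2,0)]
  BB@(1,4): attacks (2,3) (3,2) (4,1) (0,3)
  BK@(4,4): attacks (4,3) (3,4) (3,3)
Union (11 distinct): (0,3) (1,1) (1,3) (2,0) (2,3) (2,4) (3,2) (3,3) (3,4) (4,1) (4,3)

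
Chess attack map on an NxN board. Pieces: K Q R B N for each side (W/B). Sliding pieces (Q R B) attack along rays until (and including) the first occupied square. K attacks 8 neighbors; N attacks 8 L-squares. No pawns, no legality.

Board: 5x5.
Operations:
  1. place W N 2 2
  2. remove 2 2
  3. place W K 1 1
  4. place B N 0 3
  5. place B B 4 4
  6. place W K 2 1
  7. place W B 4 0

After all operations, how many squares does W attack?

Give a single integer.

Answer: 14

Derivation:
Op 1: place WN@(2,2)
Op 2: remove (2,2)
Op 3: place WK@(1,1)
Op 4: place BN@(0,3)
Op 5: place BB@(4,4)
Op 6: place WK@(2,1)
Op 7: place WB@(4,0)
Per-piece attacks for W:
  WK@(1,1): attacks (1,2) (1,0) (2,1) (0,1) (2,2) (2,0) (0,2) (0,0)
  WK@(2,1): attacks (2,2) (2,0) (3,1) (1,1) (3,2) (3,0) (1,2) (1,0)
  WB@(4,0): attacks (3,1) (2,2) (1,3) (0,4)
Union (14 distinct): (0,0) (0,1) (0,2) (0,4) (1,0) (1,1) (1,2) (1,3) (2,0) (2,1) (2,2) (3,0) (3,1) (3,2)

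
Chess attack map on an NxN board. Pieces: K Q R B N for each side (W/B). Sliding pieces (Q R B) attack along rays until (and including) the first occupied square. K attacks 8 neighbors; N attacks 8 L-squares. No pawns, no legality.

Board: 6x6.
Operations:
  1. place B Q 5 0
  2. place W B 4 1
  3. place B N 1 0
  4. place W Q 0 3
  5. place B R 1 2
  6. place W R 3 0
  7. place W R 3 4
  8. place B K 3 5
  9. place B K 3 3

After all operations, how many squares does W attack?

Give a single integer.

Answer: 23

Derivation:
Op 1: place BQ@(5,0)
Op 2: place WB@(4,1)
Op 3: place BN@(1,0)
Op 4: place WQ@(0,3)
Op 5: place BR@(1,2)
Op 6: place WR@(3,0)
Op 7: place WR@(3,4)
Op 8: place BK@(3,5)
Op 9: place BK@(3,3)
Per-piece attacks for W:
  WQ@(0,3): attacks (0,4) (0,5) (0,2) (0,1) (0,0) (1,3) (2,3) (3,3) (1,4) (2,5) (1,2) [ray(1,0) blocked at (3,3); ray(1,-1) blocked at (1,2)]
  WR@(3,0): attacks (3,1) (3,2) (3,3) (4,0) (5,0) (2,0) (1,0) [ray(0,1) blocked at (3,3); ray(1,0) blocked at (5,0); ray(-1,0) blocked at (1,0)]
  WR@(3,4): attacks (3,5) (3,3) (4,4) (5,4) (2,4) (1,4) (0,4) [ray(0,1) blocked at (3,5); ray(0,-1) blocked at (3,3)]
  WB@(4,1): attacks (5,2) (5,0) (3,2) (2,3) (1,4) (0,5) (3,0) [ray(1,-1) blocked at (5,0); ray(-1,-1) blocked at (3,0)]
Union (23 distinct): (0,0) (0,1) (0,2) (0,4) (0,5) (1,0) (1,2) (1,3) (1,4) (2,0) (2,3) (2,4) (2,5) (3,0) (3,1) (3,2) (3,3) (3,5) (4,0) (4,4) (5,0) (5,2) (5,4)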